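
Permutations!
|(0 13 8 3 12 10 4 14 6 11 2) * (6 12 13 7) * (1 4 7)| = 30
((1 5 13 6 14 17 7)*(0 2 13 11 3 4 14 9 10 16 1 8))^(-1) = ((0 2 13 6 9 10 16 1 5 11 3 4 14 17 7 8))^(-1) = (0 8 7 17 14 4 3 11 5 1 16 10 9 6 13 2)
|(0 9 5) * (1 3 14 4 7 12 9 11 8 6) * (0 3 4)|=12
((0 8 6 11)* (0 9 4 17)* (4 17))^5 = (0 17 9 11 6 8)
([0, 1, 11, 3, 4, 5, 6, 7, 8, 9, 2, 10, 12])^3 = [0, 1, 2, 3, 4, 5, 6, 7, 8, 9, 10, 11, 12]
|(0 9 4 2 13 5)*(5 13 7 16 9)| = |(0 5)(2 7 16 9 4)| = 10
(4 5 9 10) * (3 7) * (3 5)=(3 7 5 9 10 4)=[0, 1, 2, 7, 3, 9, 6, 5, 8, 10, 4]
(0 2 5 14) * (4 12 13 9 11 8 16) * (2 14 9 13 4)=[14, 1, 5, 3, 12, 9, 6, 7, 16, 11, 10, 8, 4, 13, 0, 15, 2]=(0 14)(2 5 9 11 8 16)(4 12)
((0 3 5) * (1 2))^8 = ((0 3 5)(1 2))^8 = (0 5 3)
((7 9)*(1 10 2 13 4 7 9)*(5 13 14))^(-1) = (1 7 4 13 5 14 2 10)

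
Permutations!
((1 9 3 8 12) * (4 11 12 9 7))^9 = (1 12 11 4 7)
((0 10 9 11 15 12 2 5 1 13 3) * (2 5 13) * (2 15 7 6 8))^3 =(0 11 8 3 9 6 13 10 7 2)(1 5 12 15)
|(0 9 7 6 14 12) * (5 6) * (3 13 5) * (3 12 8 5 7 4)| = 28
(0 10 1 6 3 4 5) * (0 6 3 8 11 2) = [10, 3, 0, 4, 5, 6, 8, 7, 11, 9, 1, 2] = (0 10 1 3 4 5 6 8 11 2)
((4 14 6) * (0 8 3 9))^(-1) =(0 9 3 8)(4 6 14)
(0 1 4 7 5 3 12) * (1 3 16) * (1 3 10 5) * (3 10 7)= [7, 4, 2, 12, 3, 16, 6, 1, 8, 9, 5, 11, 0, 13, 14, 15, 10]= (0 7 1 4 3 12)(5 16 10)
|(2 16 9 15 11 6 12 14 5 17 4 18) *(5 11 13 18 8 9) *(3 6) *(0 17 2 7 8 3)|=24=|(0 17 4 3 6 12 14 11)(2 16 5)(7 8 9 15 13 18)|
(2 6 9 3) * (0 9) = [9, 1, 6, 2, 4, 5, 0, 7, 8, 3] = (0 9 3 2 6)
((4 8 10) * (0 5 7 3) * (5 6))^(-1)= ((0 6 5 7 3)(4 8 10))^(-1)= (0 3 7 5 6)(4 10 8)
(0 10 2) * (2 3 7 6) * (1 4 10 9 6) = (0 9 6 2)(1 4 10 3 7) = [9, 4, 0, 7, 10, 5, 2, 1, 8, 6, 3]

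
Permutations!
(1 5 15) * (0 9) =[9, 5, 2, 3, 4, 15, 6, 7, 8, 0, 10, 11, 12, 13, 14, 1] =(0 9)(1 5 15)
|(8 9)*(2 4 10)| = |(2 4 10)(8 9)| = 6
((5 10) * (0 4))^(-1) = (0 4)(5 10) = ((0 4)(5 10))^(-1)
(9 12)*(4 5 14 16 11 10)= (4 5 14 16 11 10)(9 12)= [0, 1, 2, 3, 5, 14, 6, 7, 8, 12, 4, 10, 9, 13, 16, 15, 11]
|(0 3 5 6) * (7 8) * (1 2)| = |(0 3 5 6)(1 2)(7 8)| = 4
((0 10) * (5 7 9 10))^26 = ((0 5 7 9 10))^26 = (0 5 7 9 10)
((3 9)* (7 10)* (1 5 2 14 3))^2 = ((1 5 2 14 3 9)(7 10))^2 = (1 2 3)(5 14 9)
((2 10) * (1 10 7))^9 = (1 10 2 7)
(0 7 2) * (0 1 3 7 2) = (0 2 1 3 7) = [2, 3, 1, 7, 4, 5, 6, 0]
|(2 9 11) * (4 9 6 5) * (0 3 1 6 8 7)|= |(0 3 1 6 5 4 9 11 2 8 7)|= 11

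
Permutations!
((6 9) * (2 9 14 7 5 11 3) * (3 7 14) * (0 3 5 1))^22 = (14)(0 6 1 9 7 2 11 3 5)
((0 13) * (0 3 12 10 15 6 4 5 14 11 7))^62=((0 13 3 12 10 15 6 4 5 14 11 7))^62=(0 3 10 6 5 11)(4 14 7 13 12 15)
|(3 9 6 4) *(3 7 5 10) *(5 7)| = |(3 9 6 4 5 10)| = 6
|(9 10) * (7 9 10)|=2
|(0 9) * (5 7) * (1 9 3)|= 4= |(0 3 1 9)(5 7)|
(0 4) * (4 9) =[9, 1, 2, 3, 0, 5, 6, 7, 8, 4] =(0 9 4)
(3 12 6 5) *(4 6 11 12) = (3 4 6 5)(11 12) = [0, 1, 2, 4, 6, 3, 5, 7, 8, 9, 10, 12, 11]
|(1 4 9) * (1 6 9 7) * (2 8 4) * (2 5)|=|(1 5 2 8 4 7)(6 9)|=6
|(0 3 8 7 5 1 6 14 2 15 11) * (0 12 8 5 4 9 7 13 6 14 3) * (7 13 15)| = |(1 14 2 7 4 9 13 6 3 5)(8 15 11 12)| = 20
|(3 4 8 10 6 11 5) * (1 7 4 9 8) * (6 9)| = 12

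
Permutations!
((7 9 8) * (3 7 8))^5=(3 9 7)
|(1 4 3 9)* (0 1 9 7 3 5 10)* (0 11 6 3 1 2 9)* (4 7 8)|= |(0 2 9)(1 7)(3 8 4 5 10 11 6)|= 42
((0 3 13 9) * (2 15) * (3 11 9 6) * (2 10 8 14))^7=(0 11 9)(2 10 14 15 8)(3 13 6)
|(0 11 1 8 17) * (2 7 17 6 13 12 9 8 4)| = 35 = |(0 11 1 4 2 7 17)(6 13 12 9 8)|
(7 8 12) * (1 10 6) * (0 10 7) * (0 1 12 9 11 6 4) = [10, 7, 2, 3, 0, 5, 12, 8, 9, 11, 4, 6, 1] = (0 10 4)(1 7 8 9 11 6 12)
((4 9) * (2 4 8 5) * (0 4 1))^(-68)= ((0 4 9 8 5 2 1))^(-68)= (0 9 5 1 4 8 2)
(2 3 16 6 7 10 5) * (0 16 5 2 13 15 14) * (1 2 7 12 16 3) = (0 3 5 13 15 14)(1 2)(6 12 16)(7 10) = [3, 2, 1, 5, 4, 13, 12, 10, 8, 9, 7, 11, 16, 15, 0, 14, 6]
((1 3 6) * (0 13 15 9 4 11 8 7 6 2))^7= ((0 13 15 9 4 11 8 7 6 1 3 2))^7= (0 7 15 1 4 2 8 13 6 9 3 11)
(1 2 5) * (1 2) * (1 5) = (1 5 2) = [0, 5, 1, 3, 4, 2]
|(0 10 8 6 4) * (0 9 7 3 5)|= 9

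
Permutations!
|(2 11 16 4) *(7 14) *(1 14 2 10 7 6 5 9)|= |(1 14 6 5 9)(2 11 16 4 10 7)|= 30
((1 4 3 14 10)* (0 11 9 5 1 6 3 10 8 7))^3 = ((0 11 9 5 1 4 10 6 3 14 8 7))^3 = (0 5 10 14)(1 6 8 11)(3 7 9 4)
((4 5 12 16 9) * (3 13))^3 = (3 13)(4 16 5 9 12)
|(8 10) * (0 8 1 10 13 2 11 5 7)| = 14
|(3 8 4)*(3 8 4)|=|(3 4 8)|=3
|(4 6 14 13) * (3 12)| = 4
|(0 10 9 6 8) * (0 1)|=6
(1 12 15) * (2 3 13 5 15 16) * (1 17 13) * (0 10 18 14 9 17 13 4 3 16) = (0 10 18 14 9 17 4 3 1 12)(2 16)(5 15 13) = [10, 12, 16, 1, 3, 15, 6, 7, 8, 17, 18, 11, 0, 5, 9, 13, 2, 4, 14]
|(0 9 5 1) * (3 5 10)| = |(0 9 10 3 5 1)| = 6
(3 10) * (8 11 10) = [0, 1, 2, 8, 4, 5, 6, 7, 11, 9, 3, 10] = (3 8 11 10)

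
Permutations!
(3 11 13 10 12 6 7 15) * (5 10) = (3 11 13 5 10 12 6 7 15) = [0, 1, 2, 11, 4, 10, 7, 15, 8, 9, 12, 13, 6, 5, 14, 3]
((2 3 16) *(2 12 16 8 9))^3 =((2 3 8 9)(12 16))^3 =(2 9 8 3)(12 16)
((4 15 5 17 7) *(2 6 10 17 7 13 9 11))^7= (17)(4 7 5 15)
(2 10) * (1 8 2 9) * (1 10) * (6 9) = (1 8 2)(6 9 10) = [0, 8, 1, 3, 4, 5, 9, 7, 2, 10, 6]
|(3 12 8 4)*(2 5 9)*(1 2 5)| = 4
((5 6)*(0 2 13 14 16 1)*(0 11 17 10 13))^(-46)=((0 2)(1 11 17 10 13 14 16)(5 6))^(-46)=(1 10 16 17 14 11 13)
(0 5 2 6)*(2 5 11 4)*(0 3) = [11, 1, 6, 0, 2, 5, 3, 7, 8, 9, 10, 4] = (0 11 4 2 6 3)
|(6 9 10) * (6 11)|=|(6 9 10 11)|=4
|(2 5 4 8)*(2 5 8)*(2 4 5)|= |(2 8)|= 2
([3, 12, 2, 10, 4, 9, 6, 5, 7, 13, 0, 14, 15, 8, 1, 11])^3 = (1 11 12 14 15)(5 8 9 7 13)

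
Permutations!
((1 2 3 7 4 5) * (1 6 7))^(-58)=(1 3 2)(4 6)(5 7)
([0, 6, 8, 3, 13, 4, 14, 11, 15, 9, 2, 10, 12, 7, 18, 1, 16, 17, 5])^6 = (1 13 15 4 8 5 2 18 10 14 11 6 7)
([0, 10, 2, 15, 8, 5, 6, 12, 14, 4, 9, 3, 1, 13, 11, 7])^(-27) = (1 11 10 3 9 15 4 7 8 12 14)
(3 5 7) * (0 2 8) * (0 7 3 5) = [2, 1, 8, 0, 4, 3, 6, 5, 7] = (0 2 8 7 5 3)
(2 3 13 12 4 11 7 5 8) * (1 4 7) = (1 4 11)(2 3 13 12 7 5 8) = [0, 4, 3, 13, 11, 8, 6, 5, 2, 9, 10, 1, 7, 12]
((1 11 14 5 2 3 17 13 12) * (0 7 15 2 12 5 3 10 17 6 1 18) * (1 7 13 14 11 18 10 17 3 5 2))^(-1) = ((0 13 2 17 14 5 12 10 3 6 7 15 1 18))^(-1) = (0 18 1 15 7 6 3 10 12 5 14 17 2 13)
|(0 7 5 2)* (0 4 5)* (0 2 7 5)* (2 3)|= |(0 5 7 3 2 4)|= 6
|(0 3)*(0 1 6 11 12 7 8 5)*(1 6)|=8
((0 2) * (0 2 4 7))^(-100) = (0 7 4) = ((0 4 7))^(-100)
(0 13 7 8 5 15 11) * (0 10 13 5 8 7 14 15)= (0 5)(10 13 14 15 11)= [5, 1, 2, 3, 4, 0, 6, 7, 8, 9, 13, 10, 12, 14, 15, 11]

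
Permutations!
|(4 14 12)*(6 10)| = 6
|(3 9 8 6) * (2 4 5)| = |(2 4 5)(3 9 8 6)| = 12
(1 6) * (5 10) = (1 6)(5 10) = [0, 6, 2, 3, 4, 10, 1, 7, 8, 9, 5]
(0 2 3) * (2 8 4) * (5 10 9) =(0 8 4 2 3)(5 10 9) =[8, 1, 3, 0, 2, 10, 6, 7, 4, 5, 9]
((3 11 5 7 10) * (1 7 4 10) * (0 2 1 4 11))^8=(11)(0 2 1 7 4 10 3)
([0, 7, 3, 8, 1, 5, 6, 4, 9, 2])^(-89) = (1 7 4)(2 9 8 3)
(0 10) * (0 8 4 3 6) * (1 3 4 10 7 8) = (0 7 8 10 1 3 6) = [7, 3, 2, 6, 4, 5, 0, 8, 10, 9, 1]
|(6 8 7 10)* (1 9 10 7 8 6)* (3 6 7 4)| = 12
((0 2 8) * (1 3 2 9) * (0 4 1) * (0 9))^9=(9)(1 4 8 2 3)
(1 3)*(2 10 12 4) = (1 3)(2 10 12 4) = [0, 3, 10, 1, 2, 5, 6, 7, 8, 9, 12, 11, 4]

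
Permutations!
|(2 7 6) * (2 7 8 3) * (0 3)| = 4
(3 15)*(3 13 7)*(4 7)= (3 15 13 4 7)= [0, 1, 2, 15, 7, 5, 6, 3, 8, 9, 10, 11, 12, 4, 14, 13]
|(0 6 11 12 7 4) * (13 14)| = 6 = |(0 6 11 12 7 4)(13 14)|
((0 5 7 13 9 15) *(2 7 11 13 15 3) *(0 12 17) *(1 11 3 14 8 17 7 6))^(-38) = ((0 5 3 2 6 1 11 13 9 14 8 17)(7 15 12))^(-38) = (0 8 9 11 6 3)(1 2 5 17 14 13)(7 15 12)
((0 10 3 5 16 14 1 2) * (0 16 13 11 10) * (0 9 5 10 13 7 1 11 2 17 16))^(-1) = ((0 9 5 7 1 17 16 14 11 13 2)(3 10))^(-1) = (0 2 13 11 14 16 17 1 7 5 9)(3 10)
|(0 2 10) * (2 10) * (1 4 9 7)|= |(0 10)(1 4 9 7)|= 4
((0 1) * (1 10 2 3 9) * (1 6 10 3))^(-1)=((0 3 9 6 10 2 1))^(-1)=(0 1 2 10 6 9 3)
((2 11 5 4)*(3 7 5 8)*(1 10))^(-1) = ((1 10)(2 11 8 3 7 5 4))^(-1) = (1 10)(2 4 5 7 3 8 11)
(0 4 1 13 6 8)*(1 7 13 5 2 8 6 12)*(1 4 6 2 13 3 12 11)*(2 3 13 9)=(0 6 3 12 4 7 13 11 1 5 9 2 8)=[6, 5, 8, 12, 7, 9, 3, 13, 0, 2, 10, 1, 4, 11]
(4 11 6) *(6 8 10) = (4 11 8 10 6) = [0, 1, 2, 3, 11, 5, 4, 7, 10, 9, 6, 8]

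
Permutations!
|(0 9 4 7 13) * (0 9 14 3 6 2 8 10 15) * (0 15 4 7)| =24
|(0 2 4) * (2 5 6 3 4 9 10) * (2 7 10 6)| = 14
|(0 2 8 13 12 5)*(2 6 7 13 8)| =|(0 6 7 13 12 5)| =6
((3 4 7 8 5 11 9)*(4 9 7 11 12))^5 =((3 9)(4 11 7 8 5 12))^5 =(3 9)(4 12 5 8 7 11)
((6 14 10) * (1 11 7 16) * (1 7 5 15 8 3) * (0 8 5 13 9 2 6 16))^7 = ((0 8 3 1 11 13 9 2 6 14 10 16 7)(5 15))^7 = (0 2 8 6 3 14 1 10 11 16 13 7 9)(5 15)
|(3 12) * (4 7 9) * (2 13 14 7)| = 6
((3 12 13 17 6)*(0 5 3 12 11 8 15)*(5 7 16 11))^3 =((0 7 16 11 8 15)(3 5)(6 12 13 17))^3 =(0 11)(3 5)(6 17 13 12)(7 8)(15 16)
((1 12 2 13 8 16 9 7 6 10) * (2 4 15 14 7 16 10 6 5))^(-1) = ((1 12 4 15 14 7 5 2 13 8 10)(9 16))^(-1) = (1 10 8 13 2 5 7 14 15 4 12)(9 16)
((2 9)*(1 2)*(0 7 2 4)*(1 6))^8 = (0 7 2 9 6 1 4)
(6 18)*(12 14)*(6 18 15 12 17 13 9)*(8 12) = (18)(6 15 8 12 14 17 13 9) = [0, 1, 2, 3, 4, 5, 15, 7, 12, 6, 10, 11, 14, 9, 17, 8, 16, 13, 18]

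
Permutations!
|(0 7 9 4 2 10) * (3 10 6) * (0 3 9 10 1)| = |(0 7 10 3 1)(2 6 9 4)| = 20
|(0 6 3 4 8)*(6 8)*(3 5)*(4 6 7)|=|(0 8)(3 6 5)(4 7)|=6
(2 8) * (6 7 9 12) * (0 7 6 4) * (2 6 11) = (0 7 9 12 4)(2 8 6 11) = [7, 1, 8, 3, 0, 5, 11, 9, 6, 12, 10, 2, 4]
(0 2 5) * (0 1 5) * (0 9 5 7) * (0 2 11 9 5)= [11, 7, 5, 3, 4, 1, 6, 2, 8, 0, 10, 9]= (0 11 9)(1 7 2 5)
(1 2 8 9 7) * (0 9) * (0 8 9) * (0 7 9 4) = (9)(0 7 1 2 4) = [7, 2, 4, 3, 0, 5, 6, 1, 8, 9]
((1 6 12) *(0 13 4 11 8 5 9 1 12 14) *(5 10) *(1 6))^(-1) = (0 14 6 9 5 10 8 11 4 13)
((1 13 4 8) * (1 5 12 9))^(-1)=(1 9 12 5 8 4 13)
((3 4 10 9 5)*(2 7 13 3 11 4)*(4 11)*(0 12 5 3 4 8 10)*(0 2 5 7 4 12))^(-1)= (2 4)(3 9 10 8 5)(7 12 13)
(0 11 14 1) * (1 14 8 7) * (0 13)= (14)(0 11 8 7 1 13)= [11, 13, 2, 3, 4, 5, 6, 1, 7, 9, 10, 8, 12, 0, 14]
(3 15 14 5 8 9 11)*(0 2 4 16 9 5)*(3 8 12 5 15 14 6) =(0 2 4 16 9 11 8 15 6 3 14)(5 12) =[2, 1, 4, 14, 16, 12, 3, 7, 15, 11, 10, 8, 5, 13, 0, 6, 9]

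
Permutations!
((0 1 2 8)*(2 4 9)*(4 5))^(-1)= ((0 1 5 4 9 2 8))^(-1)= (0 8 2 9 4 5 1)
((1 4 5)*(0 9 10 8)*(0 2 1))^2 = (0 10 2 4)(1 5 9 8)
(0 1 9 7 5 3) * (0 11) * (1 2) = (0 2 1 9 7 5 3 11) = [2, 9, 1, 11, 4, 3, 6, 5, 8, 7, 10, 0]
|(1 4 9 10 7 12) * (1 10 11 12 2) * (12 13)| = 9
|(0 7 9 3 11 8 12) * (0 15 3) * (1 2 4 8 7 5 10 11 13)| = 24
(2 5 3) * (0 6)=[6, 1, 5, 2, 4, 3, 0]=(0 6)(2 5 3)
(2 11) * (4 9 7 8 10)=(2 11)(4 9 7 8 10)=[0, 1, 11, 3, 9, 5, 6, 8, 10, 7, 4, 2]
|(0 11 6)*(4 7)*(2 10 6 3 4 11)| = |(0 2 10 6)(3 4 7 11)| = 4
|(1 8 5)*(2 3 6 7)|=12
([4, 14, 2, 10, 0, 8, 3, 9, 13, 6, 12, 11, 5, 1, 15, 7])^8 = [0, 12, 2, 15, 4, 6, 14, 13, 3, 1, 7, 11, 9, 10, 5, 8]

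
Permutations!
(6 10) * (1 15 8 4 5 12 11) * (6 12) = (1 15 8 4 5 6 10 12 11) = [0, 15, 2, 3, 5, 6, 10, 7, 4, 9, 12, 1, 11, 13, 14, 8]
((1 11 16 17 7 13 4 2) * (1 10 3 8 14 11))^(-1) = ((2 10 3 8 14 11 16 17 7 13 4))^(-1) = (2 4 13 7 17 16 11 14 8 3 10)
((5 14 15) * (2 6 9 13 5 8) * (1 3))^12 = (2 5)(6 14)(8 13)(9 15)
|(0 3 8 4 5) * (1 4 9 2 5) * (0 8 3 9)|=10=|(0 9 2 5 8)(1 4)|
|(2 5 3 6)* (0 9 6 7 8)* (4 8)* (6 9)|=|(9)(0 6 2 5 3 7 4 8)|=8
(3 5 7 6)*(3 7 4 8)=(3 5 4 8)(6 7)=[0, 1, 2, 5, 8, 4, 7, 6, 3]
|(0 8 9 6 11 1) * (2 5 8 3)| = 9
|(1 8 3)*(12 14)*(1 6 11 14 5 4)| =9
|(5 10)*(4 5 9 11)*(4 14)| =6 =|(4 5 10 9 11 14)|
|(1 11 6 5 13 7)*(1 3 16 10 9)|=10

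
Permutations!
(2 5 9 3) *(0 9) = (0 9 3 2 5) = [9, 1, 5, 2, 4, 0, 6, 7, 8, 3]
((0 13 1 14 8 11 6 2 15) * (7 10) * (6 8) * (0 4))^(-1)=(0 4 15 2 6 14 1 13)(7 10)(8 11)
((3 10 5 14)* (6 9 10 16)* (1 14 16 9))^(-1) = ((1 14 3 9 10 5 16 6))^(-1) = (1 6 16 5 10 9 3 14)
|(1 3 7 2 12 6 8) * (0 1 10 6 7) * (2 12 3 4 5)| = |(0 1 4 5 2 3)(6 8 10)(7 12)| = 6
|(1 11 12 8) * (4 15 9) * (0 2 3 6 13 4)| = 8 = |(0 2 3 6 13 4 15 9)(1 11 12 8)|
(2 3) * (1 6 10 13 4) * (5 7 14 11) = (1 6 10 13 4)(2 3)(5 7 14 11) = [0, 6, 3, 2, 1, 7, 10, 14, 8, 9, 13, 5, 12, 4, 11]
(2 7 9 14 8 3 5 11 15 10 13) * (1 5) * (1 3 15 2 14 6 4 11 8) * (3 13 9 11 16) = (1 5 8 15 10 9 6 4 16 3 13 14)(2 7 11) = [0, 5, 7, 13, 16, 8, 4, 11, 15, 6, 9, 2, 12, 14, 1, 10, 3]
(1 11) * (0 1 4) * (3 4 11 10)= (11)(0 1 10 3 4)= [1, 10, 2, 4, 0, 5, 6, 7, 8, 9, 3, 11]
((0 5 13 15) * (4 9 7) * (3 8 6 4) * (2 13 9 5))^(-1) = ((0 2 13 15)(3 8 6 4 5 9 7))^(-1) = (0 15 13 2)(3 7 9 5 4 6 8)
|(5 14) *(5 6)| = 3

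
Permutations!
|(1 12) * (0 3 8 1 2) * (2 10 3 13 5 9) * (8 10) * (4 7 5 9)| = 12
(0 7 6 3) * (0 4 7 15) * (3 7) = (0 15)(3 4)(6 7) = [15, 1, 2, 4, 3, 5, 7, 6, 8, 9, 10, 11, 12, 13, 14, 0]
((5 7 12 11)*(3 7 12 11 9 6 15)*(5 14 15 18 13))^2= (3 11 15 7 14)(5 9 18)(6 13 12)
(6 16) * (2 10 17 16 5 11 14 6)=[0, 1, 10, 3, 4, 11, 5, 7, 8, 9, 17, 14, 12, 13, 6, 15, 2, 16]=(2 10 17 16)(5 11 14 6)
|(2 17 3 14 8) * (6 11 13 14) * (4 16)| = |(2 17 3 6 11 13 14 8)(4 16)| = 8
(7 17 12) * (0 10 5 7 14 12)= (0 10 5 7 17)(12 14)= [10, 1, 2, 3, 4, 7, 6, 17, 8, 9, 5, 11, 14, 13, 12, 15, 16, 0]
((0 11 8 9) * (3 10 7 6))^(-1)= ((0 11 8 9)(3 10 7 6))^(-1)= (0 9 8 11)(3 6 7 10)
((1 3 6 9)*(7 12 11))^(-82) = ((1 3 6 9)(7 12 11))^(-82) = (1 6)(3 9)(7 11 12)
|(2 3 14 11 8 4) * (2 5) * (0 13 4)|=9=|(0 13 4 5 2 3 14 11 8)|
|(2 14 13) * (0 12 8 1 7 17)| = |(0 12 8 1 7 17)(2 14 13)| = 6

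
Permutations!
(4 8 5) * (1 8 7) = [0, 8, 2, 3, 7, 4, 6, 1, 5] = (1 8 5 4 7)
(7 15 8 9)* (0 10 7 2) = (0 10 7 15 8 9 2) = [10, 1, 0, 3, 4, 5, 6, 15, 9, 2, 7, 11, 12, 13, 14, 8]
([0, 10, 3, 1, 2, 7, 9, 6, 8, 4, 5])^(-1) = [0, 3, 4, 2, 9, 10, 7, 5, 8, 6, 1]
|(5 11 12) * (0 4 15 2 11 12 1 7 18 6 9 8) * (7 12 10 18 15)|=|(0 4 7 15 2 11 1 12 5 10 18 6 9 8)|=14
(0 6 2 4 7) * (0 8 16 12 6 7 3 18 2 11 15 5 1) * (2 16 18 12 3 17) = [7, 0, 4, 12, 17, 1, 11, 8, 18, 9, 10, 15, 6, 13, 14, 5, 3, 2, 16] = (0 7 8 18 16 3 12 6 11 15 5 1)(2 4 17)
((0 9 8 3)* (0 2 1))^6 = ((0 9 8 3 2 1))^6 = (9)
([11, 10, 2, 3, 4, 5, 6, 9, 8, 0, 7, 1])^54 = (11)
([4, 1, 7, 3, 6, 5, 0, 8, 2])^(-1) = [6, 1, 8, 3, 0, 5, 4, 2, 7]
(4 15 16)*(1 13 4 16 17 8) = [0, 13, 2, 3, 15, 5, 6, 7, 1, 9, 10, 11, 12, 4, 14, 17, 16, 8] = (1 13 4 15 17 8)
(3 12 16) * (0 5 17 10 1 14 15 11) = [5, 14, 2, 12, 4, 17, 6, 7, 8, 9, 1, 0, 16, 13, 15, 11, 3, 10] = (0 5 17 10 1 14 15 11)(3 12 16)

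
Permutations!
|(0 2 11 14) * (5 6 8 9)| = |(0 2 11 14)(5 6 8 9)| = 4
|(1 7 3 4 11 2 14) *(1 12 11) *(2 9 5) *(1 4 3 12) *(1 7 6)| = |(1 6)(2 14 7 12 11 9 5)| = 14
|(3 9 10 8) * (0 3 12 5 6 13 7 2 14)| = |(0 3 9 10 8 12 5 6 13 7 2 14)| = 12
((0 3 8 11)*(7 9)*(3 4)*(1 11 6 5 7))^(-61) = ((0 4 3 8 6 5 7 9 1 11))^(-61) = (0 11 1 9 7 5 6 8 3 4)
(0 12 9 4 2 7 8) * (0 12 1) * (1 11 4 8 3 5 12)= (0 11 4 2 7 3 5 12 9 8 1)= [11, 0, 7, 5, 2, 12, 6, 3, 1, 8, 10, 4, 9]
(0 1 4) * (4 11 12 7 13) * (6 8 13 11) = (0 1 6 8 13 4)(7 11 12) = [1, 6, 2, 3, 0, 5, 8, 11, 13, 9, 10, 12, 7, 4]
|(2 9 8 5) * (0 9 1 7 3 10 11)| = |(0 9 8 5 2 1 7 3 10 11)| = 10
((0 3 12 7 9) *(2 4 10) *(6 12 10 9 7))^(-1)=((0 3 10 2 4 9)(6 12))^(-1)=(0 9 4 2 10 3)(6 12)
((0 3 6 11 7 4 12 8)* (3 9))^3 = (0 6 4)(3 7 8)(9 11 12)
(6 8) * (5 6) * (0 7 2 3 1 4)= (0 7 2 3 1 4)(5 6 8)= [7, 4, 3, 1, 0, 6, 8, 2, 5]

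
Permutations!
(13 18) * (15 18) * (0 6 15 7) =(0 6 15 18 13 7) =[6, 1, 2, 3, 4, 5, 15, 0, 8, 9, 10, 11, 12, 7, 14, 18, 16, 17, 13]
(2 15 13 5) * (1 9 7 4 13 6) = (1 9 7 4 13 5 2 15 6) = [0, 9, 15, 3, 13, 2, 1, 4, 8, 7, 10, 11, 12, 5, 14, 6]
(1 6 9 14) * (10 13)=[0, 6, 2, 3, 4, 5, 9, 7, 8, 14, 13, 11, 12, 10, 1]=(1 6 9 14)(10 13)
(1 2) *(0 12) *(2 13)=(0 12)(1 13 2)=[12, 13, 1, 3, 4, 5, 6, 7, 8, 9, 10, 11, 0, 2]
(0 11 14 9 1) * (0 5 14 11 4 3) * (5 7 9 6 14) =[4, 7, 2, 0, 3, 5, 14, 9, 8, 1, 10, 11, 12, 13, 6] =(0 4 3)(1 7 9)(6 14)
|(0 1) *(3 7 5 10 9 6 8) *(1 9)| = 9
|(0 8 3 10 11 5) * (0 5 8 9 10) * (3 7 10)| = 12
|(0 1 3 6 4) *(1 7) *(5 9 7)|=|(0 5 9 7 1 3 6 4)|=8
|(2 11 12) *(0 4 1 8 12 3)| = |(0 4 1 8 12 2 11 3)| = 8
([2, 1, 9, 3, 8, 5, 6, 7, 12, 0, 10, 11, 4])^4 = (0 2 9)(4 8 12)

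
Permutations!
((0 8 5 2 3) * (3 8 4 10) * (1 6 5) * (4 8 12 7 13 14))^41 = ((0 8 1 6 5 2 12 7 13 14 4 10 3))^41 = (0 1 5 12 13 4 3 8 6 2 7 14 10)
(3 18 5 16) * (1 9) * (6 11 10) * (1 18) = (1 9 18 5 16 3)(6 11 10) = [0, 9, 2, 1, 4, 16, 11, 7, 8, 18, 6, 10, 12, 13, 14, 15, 3, 17, 5]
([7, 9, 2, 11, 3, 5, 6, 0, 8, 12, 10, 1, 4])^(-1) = (0 7)(1 11 3 4 12 9)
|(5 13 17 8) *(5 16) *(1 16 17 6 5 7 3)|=12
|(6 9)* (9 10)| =|(6 10 9)| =3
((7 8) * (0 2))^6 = (8)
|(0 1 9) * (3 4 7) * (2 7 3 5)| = 6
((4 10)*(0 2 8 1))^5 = ((0 2 8 1)(4 10))^5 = (0 2 8 1)(4 10)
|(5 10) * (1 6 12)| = |(1 6 12)(5 10)| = 6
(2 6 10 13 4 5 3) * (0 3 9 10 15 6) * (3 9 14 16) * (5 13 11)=(0 9 10 11 5 14 16 3 2)(4 13)(6 15)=[9, 1, 0, 2, 13, 14, 15, 7, 8, 10, 11, 5, 12, 4, 16, 6, 3]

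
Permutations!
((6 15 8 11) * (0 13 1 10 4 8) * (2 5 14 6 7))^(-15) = (0 6 5 7 8 10 13 15 14 2 11 4 1)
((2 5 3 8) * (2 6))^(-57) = (2 8 5 6 3) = ((2 5 3 8 6))^(-57)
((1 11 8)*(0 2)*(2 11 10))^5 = (0 2 10 1 8 11)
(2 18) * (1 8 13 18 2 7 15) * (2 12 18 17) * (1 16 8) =(2 12 18 7 15 16 8 13 17) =[0, 1, 12, 3, 4, 5, 6, 15, 13, 9, 10, 11, 18, 17, 14, 16, 8, 2, 7]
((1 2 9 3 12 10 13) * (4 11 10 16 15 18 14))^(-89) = (1 9 12 15 14 11 13 2 3 16 18 4 10) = ((1 2 9 3 12 16 15 18 14 4 11 10 13))^(-89)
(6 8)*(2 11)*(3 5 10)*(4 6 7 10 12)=(2 11)(3 5 12 4 6 8 7 10)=[0, 1, 11, 5, 6, 12, 8, 10, 7, 9, 3, 2, 4]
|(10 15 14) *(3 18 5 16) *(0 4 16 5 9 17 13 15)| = |(0 4 16 3 18 9 17 13 15 14 10)| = 11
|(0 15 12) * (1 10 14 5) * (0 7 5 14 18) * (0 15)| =7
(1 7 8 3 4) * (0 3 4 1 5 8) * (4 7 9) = (0 3 1 9 4 5 8 7) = [3, 9, 2, 1, 5, 8, 6, 0, 7, 4]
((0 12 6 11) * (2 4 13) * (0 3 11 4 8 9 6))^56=((0 12)(2 8 9 6 4 13)(3 11))^56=(2 9 4)(6 13 8)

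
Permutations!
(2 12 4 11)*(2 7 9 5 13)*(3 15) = (2 12 4 11 7 9 5 13)(3 15) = [0, 1, 12, 15, 11, 13, 6, 9, 8, 5, 10, 7, 4, 2, 14, 3]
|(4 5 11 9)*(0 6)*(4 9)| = 6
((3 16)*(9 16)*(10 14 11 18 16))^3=(3 14 16 10 18 9 11)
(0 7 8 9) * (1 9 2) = (0 7 8 2 1 9) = [7, 9, 1, 3, 4, 5, 6, 8, 2, 0]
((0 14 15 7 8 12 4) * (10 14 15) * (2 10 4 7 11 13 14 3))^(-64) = (0 11 14)(2 3 10)(4 15 13)(7 12 8)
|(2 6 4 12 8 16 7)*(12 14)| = 8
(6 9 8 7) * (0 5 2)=[5, 1, 0, 3, 4, 2, 9, 6, 7, 8]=(0 5 2)(6 9 8 7)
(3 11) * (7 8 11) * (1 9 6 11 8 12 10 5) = (1 9 6 11 3 7 12 10 5) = [0, 9, 2, 7, 4, 1, 11, 12, 8, 6, 5, 3, 10]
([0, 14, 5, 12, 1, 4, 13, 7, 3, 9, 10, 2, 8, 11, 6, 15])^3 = (15)(1 13 5 14 11 4 6 2)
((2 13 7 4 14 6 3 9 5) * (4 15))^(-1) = (2 5 9 3 6 14 4 15 7 13)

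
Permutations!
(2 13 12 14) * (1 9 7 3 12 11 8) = (1 9 7 3 12 14 2 13 11 8) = [0, 9, 13, 12, 4, 5, 6, 3, 1, 7, 10, 8, 14, 11, 2]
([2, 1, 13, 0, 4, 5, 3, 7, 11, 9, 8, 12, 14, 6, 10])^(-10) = (14)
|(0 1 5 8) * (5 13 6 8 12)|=|(0 1 13 6 8)(5 12)|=10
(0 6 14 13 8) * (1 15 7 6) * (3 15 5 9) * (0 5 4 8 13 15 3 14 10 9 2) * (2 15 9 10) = (0 1 4 8 5 15 7 6 2)(9 14) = [1, 4, 0, 3, 8, 15, 2, 6, 5, 14, 10, 11, 12, 13, 9, 7]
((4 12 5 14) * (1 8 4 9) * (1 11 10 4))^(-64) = (4 10 11 9 14 5 12)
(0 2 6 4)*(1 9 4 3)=[2, 9, 6, 1, 0, 5, 3, 7, 8, 4]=(0 2 6 3 1 9 4)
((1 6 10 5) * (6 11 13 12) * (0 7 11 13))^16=(0 7 11)(1 10 12)(5 6 13)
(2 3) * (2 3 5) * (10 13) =(2 5)(10 13) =[0, 1, 5, 3, 4, 2, 6, 7, 8, 9, 13, 11, 12, 10]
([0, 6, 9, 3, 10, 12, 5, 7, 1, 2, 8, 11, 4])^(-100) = (1 10 12 6 8 4 5)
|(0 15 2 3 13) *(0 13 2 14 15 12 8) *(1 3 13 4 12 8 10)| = 14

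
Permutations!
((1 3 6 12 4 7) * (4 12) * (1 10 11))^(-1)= ((12)(1 3 6 4 7 10 11))^(-1)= (12)(1 11 10 7 4 6 3)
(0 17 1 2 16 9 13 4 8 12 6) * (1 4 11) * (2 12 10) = (0 17 4 8 10 2 16 9 13 11 1 12 6) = [17, 12, 16, 3, 8, 5, 0, 7, 10, 13, 2, 1, 6, 11, 14, 15, 9, 4]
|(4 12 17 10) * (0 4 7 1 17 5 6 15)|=|(0 4 12 5 6 15)(1 17 10 7)|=12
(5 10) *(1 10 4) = [0, 10, 2, 3, 1, 4, 6, 7, 8, 9, 5] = (1 10 5 4)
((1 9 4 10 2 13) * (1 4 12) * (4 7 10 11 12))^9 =(1 12 11 4 9)(2 13 7 10) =((1 9 4 11 12)(2 13 7 10))^9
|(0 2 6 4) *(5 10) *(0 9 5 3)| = 8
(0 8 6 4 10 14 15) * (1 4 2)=(0 8 6 2 1 4 10 14 15)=[8, 4, 1, 3, 10, 5, 2, 7, 6, 9, 14, 11, 12, 13, 15, 0]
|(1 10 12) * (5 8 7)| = 3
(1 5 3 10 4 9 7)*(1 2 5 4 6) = (1 4 9 7 2 5 3 10 6) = [0, 4, 5, 10, 9, 3, 1, 2, 8, 7, 6]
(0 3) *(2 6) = [3, 1, 6, 0, 4, 5, 2] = (0 3)(2 6)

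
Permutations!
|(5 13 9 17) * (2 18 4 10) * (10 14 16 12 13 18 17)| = 11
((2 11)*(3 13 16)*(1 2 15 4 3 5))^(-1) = (1 5 16 13 3 4 15 11 2)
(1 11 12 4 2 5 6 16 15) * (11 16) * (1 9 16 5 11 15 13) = (1 5 6 15 9 16 13)(2 11 12 4) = [0, 5, 11, 3, 2, 6, 15, 7, 8, 16, 10, 12, 4, 1, 14, 9, 13]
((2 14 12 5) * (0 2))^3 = ((0 2 14 12 5))^3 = (0 12 2 5 14)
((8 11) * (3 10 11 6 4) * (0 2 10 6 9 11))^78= (11)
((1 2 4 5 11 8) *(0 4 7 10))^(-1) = (0 10 7 2 1 8 11 5 4)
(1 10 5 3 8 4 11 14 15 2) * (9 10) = (1 9 10 5 3 8 4 11 14 15 2) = [0, 9, 1, 8, 11, 3, 6, 7, 4, 10, 5, 14, 12, 13, 15, 2]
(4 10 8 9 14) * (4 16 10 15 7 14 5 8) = (4 15 7 14 16 10)(5 8 9) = [0, 1, 2, 3, 15, 8, 6, 14, 9, 5, 4, 11, 12, 13, 16, 7, 10]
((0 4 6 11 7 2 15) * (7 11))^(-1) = ((0 4 6 7 2 15))^(-1) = (0 15 2 7 6 4)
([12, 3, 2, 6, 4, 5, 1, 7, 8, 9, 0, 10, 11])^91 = [10, 3, 2, 6, 4, 5, 1, 7, 8, 9, 11, 12, 0]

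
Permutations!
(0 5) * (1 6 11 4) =(0 5)(1 6 11 4) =[5, 6, 2, 3, 1, 0, 11, 7, 8, 9, 10, 4]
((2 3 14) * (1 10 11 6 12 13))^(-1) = ((1 10 11 6 12 13)(2 3 14))^(-1) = (1 13 12 6 11 10)(2 14 3)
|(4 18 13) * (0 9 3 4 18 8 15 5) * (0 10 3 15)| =|(0 9 15 5 10 3 4 8)(13 18)| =8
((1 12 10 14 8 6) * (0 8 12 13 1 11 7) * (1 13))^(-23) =((0 8 6 11 7)(10 14 12))^(-23) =(0 6 7 8 11)(10 14 12)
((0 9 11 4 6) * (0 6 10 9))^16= (11)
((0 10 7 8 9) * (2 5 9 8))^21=(0 2)(5 10)(7 9)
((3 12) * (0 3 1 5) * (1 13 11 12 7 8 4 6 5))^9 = (13)(0 7 4 5 3 8 6)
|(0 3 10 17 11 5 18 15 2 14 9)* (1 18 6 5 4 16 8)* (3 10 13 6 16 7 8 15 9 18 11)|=65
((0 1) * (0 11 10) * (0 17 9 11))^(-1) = (0 1)(9 17 10 11)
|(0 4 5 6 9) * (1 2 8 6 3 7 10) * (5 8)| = 30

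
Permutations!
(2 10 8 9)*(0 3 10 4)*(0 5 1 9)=(0 3 10 8)(1 9 2 4 5)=[3, 9, 4, 10, 5, 1, 6, 7, 0, 2, 8]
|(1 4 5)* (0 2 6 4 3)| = 7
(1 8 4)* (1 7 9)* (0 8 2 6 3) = (0 8 4 7 9 1 2 6 3) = [8, 2, 6, 0, 7, 5, 3, 9, 4, 1]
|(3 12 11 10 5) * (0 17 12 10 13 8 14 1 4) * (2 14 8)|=|(0 17 12 11 13 2 14 1 4)(3 10 5)|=9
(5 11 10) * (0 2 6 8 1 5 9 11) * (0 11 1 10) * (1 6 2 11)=(0 11)(1 5)(6 8 10 9)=[11, 5, 2, 3, 4, 1, 8, 7, 10, 6, 9, 0]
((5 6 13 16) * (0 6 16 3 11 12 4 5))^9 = ((0 6 13 3 11 12 4 5 16))^9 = (16)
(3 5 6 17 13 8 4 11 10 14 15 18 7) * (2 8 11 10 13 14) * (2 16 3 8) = (3 5 6 17 14 15 18 7 8 4 10 16)(11 13) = [0, 1, 2, 5, 10, 6, 17, 8, 4, 9, 16, 13, 12, 11, 15, 18, 3, 14, 7]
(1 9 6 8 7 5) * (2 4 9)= [0, 2, 4, 3, 9, 1, 8, 5, 7, 6]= (1 2 4 9 6 8 7 5)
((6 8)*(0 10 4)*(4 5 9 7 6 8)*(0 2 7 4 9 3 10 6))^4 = (0 2 9)(3 10 5)(4 6 7)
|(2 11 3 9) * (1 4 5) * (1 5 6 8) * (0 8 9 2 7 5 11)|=|(0 8 1 4 6 9 7 5 11 3 2)|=11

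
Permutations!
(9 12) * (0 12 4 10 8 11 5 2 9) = (0 12)(2 9 4 10 8 11 5) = [12, 1, 9, 3, 10, 2, 6, 7, 11, 4, 8, 5, 0]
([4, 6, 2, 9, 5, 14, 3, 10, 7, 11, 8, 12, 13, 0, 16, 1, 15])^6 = (0 1 13 15 12 16 11 14 9 5 3 4 6)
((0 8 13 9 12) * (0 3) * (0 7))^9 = ((0 8 13 9 12 3 7))^9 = (0 13 12 7 8 9 3)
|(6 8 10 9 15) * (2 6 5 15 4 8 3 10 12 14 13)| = 10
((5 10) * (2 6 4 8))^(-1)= (2 8 4 6)(5 10)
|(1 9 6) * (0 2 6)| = |(0 2 6 1 9)| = 5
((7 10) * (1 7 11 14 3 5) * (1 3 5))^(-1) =(1 3 5 14 11 10 7) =((1 7 10 11 14 5 3))^(-1)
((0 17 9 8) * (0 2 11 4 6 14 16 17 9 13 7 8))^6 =(2 17 4 7 14)(6 8 16 11 13)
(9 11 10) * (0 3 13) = (0 3 13)(9 11 10) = [3, 1, 2, 13, 4, 5, 6, 7, 8, 11, 9, 10, 12, 0]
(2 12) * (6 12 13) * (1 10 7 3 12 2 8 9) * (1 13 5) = (1 10 7 3 12 8 9 13 6 2 5) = [0, 10, 5, 12, 4, 1, 2, 3, 9, 13, 7, 11, 8, 6]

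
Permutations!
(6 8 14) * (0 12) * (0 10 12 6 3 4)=(0 6 8 14 3 4)(10 12)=[6, 1, 2, 4, 0, 5, 8, 7, 14, 9, 12, 11, 10, 13, 3]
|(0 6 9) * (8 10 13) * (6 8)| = |(0 8 10 13 6 9)| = 6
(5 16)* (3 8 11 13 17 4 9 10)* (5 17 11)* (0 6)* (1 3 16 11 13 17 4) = (0 6)(1 3 8 5 11 17)(4 9 10 16) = [6, 3, 2, 8, 9, 11, 0, 7, 5, 10, 16, 17, 12, 13, 14, 15, 4, 1]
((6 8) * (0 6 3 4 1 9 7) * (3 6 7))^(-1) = ((0 7)(1 9 3 4)(6 8))^(-1) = (0 7)(1 4 3 9)(6 8)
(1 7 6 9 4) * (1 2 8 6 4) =(1 7 4 2 8 6 9) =[0, 7, 8, 3, 2, 5, 9, 4, 6, 1]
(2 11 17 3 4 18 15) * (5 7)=(2 11 17 3 4 18 15)(5 7)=[0, 1, 11, 4, 18, 7, 6, 5, 8, 9, 10, 17, 12, 13, 14, 2, 16, 3, 15]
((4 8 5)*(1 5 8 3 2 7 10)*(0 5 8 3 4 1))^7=(0 10 7 2 3 8 1 5)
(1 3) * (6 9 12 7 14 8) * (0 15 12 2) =(0 15 12 7 14 8 6 9 2)(1 3) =[15, 3, 0, 1, 4, 5, 9, 14, 6, 2, 10, 11, 7, 13, 8, 12]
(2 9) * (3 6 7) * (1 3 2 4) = (1 3 6 7 2 9 4) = [0, 3, 9, 6, 1, 5, 7, 2, 8, 4]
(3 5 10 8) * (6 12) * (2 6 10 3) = (2 6 12 10 8)(3 5) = [0, 1, 6, 5, 4, 3, 12, 7, 2, 9, 8, 11, 10]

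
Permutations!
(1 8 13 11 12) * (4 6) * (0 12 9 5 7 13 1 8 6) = (0 12 8 1 6 4)(5 7 13 11 9) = [12, 6, 2, 3, 0, 7, 4, 13, 1, 5, 10, 9, 8, 11]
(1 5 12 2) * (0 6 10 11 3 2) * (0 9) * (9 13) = (0 6 10 11 3 2 1 5 12 13 9) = [6, 5, 1, 2, 4, 12, 10, 7, 8, 0, 11, 3, 13, 9]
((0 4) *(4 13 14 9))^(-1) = (0 4 9 14 13) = ((0 13 14 9 4))^(-1)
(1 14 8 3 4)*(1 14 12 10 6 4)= [0, 12, 2, 1, 14, 5, 4, 7, 3, 9, 6, 11, 10, 13, 8]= (1 12 10 6 4 14 8 3)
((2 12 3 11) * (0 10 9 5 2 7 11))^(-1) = ((0 10 9 5 2 12 3)(7 11))^(-1) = (0 3 12 2 5 9 10)(7 11)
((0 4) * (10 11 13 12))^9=((0 4)(10 11 13 12))^9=(0 4)(10 11 13 12)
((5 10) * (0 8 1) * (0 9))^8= ((0 8 1 9)(5 10))^8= (10)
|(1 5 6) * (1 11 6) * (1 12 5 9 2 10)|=|(1 9 2 10)(5 12)(6 11)|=4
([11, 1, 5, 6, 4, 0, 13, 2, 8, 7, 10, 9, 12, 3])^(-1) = [5, 1, 7, 13, 4, 2, 3, 9, 8, 11, 10, 0, 12, 6]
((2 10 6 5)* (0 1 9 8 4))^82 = ((0 1 9 8 4)(2 10 6 5))^82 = (0 9 4 1 8)(2 6)(5 10)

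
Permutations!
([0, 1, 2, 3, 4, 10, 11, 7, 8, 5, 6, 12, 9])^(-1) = [0, 1, 2, 3, 4, 9, 10, 7, 8, 12, 5, 6, 11]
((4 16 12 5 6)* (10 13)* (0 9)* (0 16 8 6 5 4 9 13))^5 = (0 10 13)(4 12 16 9 6 8)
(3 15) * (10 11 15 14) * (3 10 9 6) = [0, 1, 2, 14, 4, 5, 3, 7, 8, 6, 11, 15, 12, 13, 9, 10] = (3 14 9 6)(10 11 15)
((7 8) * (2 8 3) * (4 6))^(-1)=(2 3 7 8)(4 6)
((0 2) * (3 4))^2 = ((0 2)(3 4))^2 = (4)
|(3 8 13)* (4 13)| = 4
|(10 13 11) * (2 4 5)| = 3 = |(2 4 5)(10 13 11)|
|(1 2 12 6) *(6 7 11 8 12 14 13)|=20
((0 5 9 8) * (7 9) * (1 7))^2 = ((0 5 1 7 9 8))^2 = (0 1 9)(5 7 8)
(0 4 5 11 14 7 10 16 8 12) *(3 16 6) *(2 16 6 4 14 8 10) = (0 14 7 2 16 10 4 5 11 8 12)(3 6) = [14, 1, 16, 6, 5, 11, 3, 2, 12, 9, 4, 8, 0, 13, 7, 15, 10]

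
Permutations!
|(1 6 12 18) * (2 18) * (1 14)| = |(1 6 12 2 18 14)| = 6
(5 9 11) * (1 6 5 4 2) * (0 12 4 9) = (0 12 4 2 1 6 5)(9 11) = [12, 6, 1, 3, 2, 0, 5, 7, 8, 11, 10, 9, 4]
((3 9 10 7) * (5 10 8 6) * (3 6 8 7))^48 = (10)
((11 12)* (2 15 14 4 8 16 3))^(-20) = ((2 15 14 4 8 16 3)(11 12))^(-20) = (2 15 14 4 8 16 3)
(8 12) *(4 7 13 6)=[0, 1, 2, 3, 7, 5, 4, 13, 12, 9, 10, 11, 8, 6]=(4 7 13 6)(8 12)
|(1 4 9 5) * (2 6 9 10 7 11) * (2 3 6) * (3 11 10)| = 6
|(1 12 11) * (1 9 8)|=5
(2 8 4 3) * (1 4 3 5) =[0, 4, 8, 2, 5, 1, 6, 7, 3] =(1 4 5)(2 8 3)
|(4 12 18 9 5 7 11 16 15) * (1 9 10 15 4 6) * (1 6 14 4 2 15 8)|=14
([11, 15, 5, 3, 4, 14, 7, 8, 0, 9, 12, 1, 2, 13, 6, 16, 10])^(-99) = [10, 2, 8, 3, 4, 0, 1, 15, 16, 9, 6, 12, 7, 13, 11, 5, 14]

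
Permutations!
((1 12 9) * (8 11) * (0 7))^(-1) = (0 7)(1 9 12)(8 11)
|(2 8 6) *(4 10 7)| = |(2 8 6)(4 10 7)| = 3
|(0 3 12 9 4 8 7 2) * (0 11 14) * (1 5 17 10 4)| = |(0 3 12 9 1 5 17 10 4 8 7 2 11 14)| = 14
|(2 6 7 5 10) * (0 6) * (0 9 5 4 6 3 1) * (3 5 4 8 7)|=|(0 5 10 2 9 4 6 3 1)(7 8)|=18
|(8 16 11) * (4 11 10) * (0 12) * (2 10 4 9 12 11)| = 9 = |(0 11 8 16 4 2 10 9 12)|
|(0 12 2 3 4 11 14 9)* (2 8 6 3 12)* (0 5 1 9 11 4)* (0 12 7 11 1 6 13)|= 13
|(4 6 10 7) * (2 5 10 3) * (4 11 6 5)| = 8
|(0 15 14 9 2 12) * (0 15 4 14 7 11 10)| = |(0 4 14 9 2 12 15 7 11 10)| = 10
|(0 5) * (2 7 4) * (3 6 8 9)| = 12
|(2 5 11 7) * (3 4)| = 4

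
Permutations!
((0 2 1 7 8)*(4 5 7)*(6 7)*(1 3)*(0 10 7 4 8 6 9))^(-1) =(0 9 5 4 6 7 10 8 1 3 2)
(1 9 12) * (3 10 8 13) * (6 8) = (1 9 12)(3 10 6 8 13) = [0, 9, 2, 10, 4, 5, 8, 7, 13, 12, 6, 11, 1, 3]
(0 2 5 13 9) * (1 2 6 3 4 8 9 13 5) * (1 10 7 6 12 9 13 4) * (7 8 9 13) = (0 12 13 4 9)(1 2 10 8 7 6 3) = [12, 2, 10, 1, 9, 5, 3, 6, 7, 0, 8, 11, 13, 4]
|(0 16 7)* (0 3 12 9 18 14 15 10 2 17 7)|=10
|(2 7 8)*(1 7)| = 4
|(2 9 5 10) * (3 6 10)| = 6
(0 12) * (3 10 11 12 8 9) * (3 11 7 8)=(0 3 10 7 8 9 11 12)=[3, 1, 2, 10, 4, 5, 6, 8, 9, 11, 7, 12, 0]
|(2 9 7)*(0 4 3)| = 3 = |(0 4 3)(2 9 7)|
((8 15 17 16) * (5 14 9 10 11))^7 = (5 9 11 14 10)(8 16 17 15)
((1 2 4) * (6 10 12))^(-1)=((1 2 4)(6 10 12))^(-1)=(1 4 2)(6 12 10)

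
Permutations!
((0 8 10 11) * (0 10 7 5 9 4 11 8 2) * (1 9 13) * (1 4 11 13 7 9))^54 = (13)(8 11)(9 10)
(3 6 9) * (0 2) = (0 2)(3 6 9) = [2, 1, 0, 6, 4, 5, 9, 7, 8, 3]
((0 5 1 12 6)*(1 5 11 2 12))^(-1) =(0 6 12 2 11)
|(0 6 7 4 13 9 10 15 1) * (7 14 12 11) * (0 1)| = |(0 6 14 12 11 7 4 13 9 10 15)| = 11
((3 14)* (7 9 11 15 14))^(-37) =((3 7 9 11 15 14))^(-37) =(3 14 15 11 9 7)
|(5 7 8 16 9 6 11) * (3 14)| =|(3 14)(5 7 8 16 9 6 11)| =14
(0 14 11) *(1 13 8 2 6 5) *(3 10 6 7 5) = (0 14 11)(1 13 8 2 7 5)(3 10 6) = [14, 13, 7, 10, 4, 1, 3, 5, 2, 9, 6, 0, 12, 8, 11]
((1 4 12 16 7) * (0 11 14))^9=(1 7 16 12 4)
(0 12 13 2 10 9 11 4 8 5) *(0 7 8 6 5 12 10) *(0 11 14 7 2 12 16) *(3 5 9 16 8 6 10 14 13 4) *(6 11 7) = (0 14 6 9 13 12 4 10 16)(2 7 11 3 5) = [14, 1, 7, 5, 10, 2, 9, 11, 8, 13, 16, 3, 4, 12, 6, 15, 0]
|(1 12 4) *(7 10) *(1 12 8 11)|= 6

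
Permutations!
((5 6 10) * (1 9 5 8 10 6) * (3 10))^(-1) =((1 9 5)(3 10 8))^(-1) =(1 5 9)(3 8 10)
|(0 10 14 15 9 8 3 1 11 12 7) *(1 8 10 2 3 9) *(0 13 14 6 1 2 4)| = 26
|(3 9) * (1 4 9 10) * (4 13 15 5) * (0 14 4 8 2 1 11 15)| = |(0 14 4 9 3 10 11 15 5 8 2 1 13)| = 13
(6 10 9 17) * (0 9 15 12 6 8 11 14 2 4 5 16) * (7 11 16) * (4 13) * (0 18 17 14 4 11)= (0 9 14 2 13 11 4 5 7)(6 10 15 12)(8 16 18 17)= [9, 1, 13, 3, 5, 7, 10, 0, 16, 14, 15, 4, 6, 11, 2, 12, 18, 8, 17]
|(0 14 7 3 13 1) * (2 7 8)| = 8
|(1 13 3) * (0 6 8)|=3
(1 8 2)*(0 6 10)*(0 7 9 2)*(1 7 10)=(10)(0 6 1 8)(2 7 9)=[6, 8, 7, 3, 4, 5, 1, 9, 0, 2, 10]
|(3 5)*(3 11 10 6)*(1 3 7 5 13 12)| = |(1 3 13 12)(5 11 10 6 7)| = 20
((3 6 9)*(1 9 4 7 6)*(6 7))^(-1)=((1 9 3)(4 6))^(-1)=(1 3 9)(4 6)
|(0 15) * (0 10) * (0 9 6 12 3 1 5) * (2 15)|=10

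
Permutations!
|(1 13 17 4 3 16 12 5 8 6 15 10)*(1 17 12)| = |(1 13 12 5 8 6 15 10 17 4 3 16)| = 12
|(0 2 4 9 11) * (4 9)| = |(0 2 9 11)| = 4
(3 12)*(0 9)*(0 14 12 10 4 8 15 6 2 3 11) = (0 9 14 12 11)(2 3 10 4 8 15 6) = [9, 1, 3, 10, 8, 5, 2, 7, 15, 14, 4, 0, 11, 13, 12, 6]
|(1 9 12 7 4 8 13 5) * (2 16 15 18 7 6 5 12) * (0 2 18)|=|(0 2 16 15)(1 9 18 7 4 8 13 12 6 5)|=20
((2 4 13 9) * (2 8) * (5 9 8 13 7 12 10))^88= (2 13 5 12 4 8 9 10 7)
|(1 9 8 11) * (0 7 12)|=|(0 7 12)(1 9 8 11)|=12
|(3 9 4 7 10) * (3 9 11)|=4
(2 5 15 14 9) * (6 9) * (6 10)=[0, 1, 5, 3, 4, 15, 9, 7, 8, 2, 6, 11, 12, 13, 10, 14]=(2 5 15 14 10 6 9)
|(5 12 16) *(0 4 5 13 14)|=7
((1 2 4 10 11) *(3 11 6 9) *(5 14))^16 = (14)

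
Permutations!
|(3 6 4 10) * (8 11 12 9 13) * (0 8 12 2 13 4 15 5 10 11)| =|(0 8)(2 13 12 9 4 11)(3 6 15 5 10)| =30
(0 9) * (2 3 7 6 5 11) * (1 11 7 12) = [9, 11, 3, 12, 4, 7, 5, 6, 8, 0, 10, 2, 1] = (0 9)(1 11 2 3 12)(5 7 6)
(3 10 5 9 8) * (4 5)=(3 10 4 5 9 8)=[0, 1, 2, 10, 5, 9, 6, 7, 3, 8, 4]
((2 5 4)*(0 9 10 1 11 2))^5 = (0 2 10 4 11 9 5 1) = ((0 9 10 1 11 2 5 4))^5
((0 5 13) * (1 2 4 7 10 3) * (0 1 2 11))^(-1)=(0 11 1 13 5)(2 3 10 7 4)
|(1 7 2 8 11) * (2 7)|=4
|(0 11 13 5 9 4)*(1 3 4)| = 8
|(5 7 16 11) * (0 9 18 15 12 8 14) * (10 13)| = 28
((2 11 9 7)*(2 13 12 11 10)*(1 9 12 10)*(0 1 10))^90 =(13)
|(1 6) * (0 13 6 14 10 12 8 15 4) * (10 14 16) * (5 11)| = |(0 13 6 1 16 10 12 8 15 4)(5 11)| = 10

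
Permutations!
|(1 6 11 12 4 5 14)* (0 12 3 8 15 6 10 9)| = |(0 12 4 5 14 1 10 9)(3 8 15 6 11)| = 40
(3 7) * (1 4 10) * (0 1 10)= (10)(0 1 4)(3 7)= [1, 4, 2, 7, 0, 5, 6, 3, 8, 9, 10]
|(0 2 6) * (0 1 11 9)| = |(0 2 6 1 11 9)| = 6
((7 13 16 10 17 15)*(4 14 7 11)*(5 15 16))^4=(4 5 14 15 7 11 13)(10 17 16)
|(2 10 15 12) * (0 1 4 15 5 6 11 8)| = 11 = |(0 1 4 15 12 2 10 5 6 11 8)|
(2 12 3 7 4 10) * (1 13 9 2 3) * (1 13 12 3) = [0, 12, 3, 7, 10, 5, 6, 4, 8, 2, 1, 11, 13, 9] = (1 12 13 9 2 3 7 4 10)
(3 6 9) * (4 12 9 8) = (3 6 8 4 12 9) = [0, 1, 2, 6, 12, 5, 8, 7, 4, 3, 10, 11, 9]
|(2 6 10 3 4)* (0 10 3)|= |(0 10)(2 6 3 4)|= 4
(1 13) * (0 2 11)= (0 2 11)(1 13)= [2, 13, 11, 3, 4, 5, 6, 7, 8, 9, 10, 0, 12, 1]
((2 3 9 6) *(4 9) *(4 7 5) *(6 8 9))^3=((2 3 7 5 4 6)(8 9))^3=(2 5)(3 4)(6 7)(8 9)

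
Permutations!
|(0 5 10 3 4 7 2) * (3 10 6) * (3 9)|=8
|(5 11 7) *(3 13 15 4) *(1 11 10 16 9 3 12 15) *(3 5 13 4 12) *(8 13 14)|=|(1 11 7 14 8 13)(3 4)(5 10 16 9)(12 15)|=12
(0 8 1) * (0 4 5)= (0 8 1 4 5)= [8, 4, 2, 3, 5, 0, 6, 7, 1]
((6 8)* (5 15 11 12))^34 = (5 11)(12 15) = ((5 15 11 12)(6 8))^34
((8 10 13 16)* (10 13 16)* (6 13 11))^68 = (6 10 8)(11 13 16) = ((6 13 10 16 8 11))^68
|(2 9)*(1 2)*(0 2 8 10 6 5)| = |(0 2 9 1 8 10 6 5)| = 8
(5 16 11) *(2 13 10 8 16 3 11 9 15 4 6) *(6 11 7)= (2 13 10 8 16 9 15 4 11 5 3 7 6)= [0, 1, 13, 7, 11, 3, 2, 6, 16, 15, 8, 5, 12, 10, 14, 4, 9]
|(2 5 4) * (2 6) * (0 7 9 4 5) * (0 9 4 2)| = 4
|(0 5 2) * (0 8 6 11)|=|(0 5 2 8 6 11)|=6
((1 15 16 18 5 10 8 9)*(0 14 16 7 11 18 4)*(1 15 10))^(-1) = (0 4 16 14)(1 5 18 11 7 15 9 8 10)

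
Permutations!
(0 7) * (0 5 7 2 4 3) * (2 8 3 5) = (0 8 3)(2 4 5 7) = [8, 1, 4, 0, 5, 7, 6, 2, 3]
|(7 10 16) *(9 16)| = 4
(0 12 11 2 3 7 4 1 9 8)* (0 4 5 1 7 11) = [12, 9, 3, 11, 7, 1, 6, 5, 4, 8, 10, 2, 0] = (0 12)(1 9 8 4 7 5)(2 3 11)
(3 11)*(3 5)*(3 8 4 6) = (3 11 5 8 4 6) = [0, 1, 2, 11, 6, 8, 3, 7, 4, 9, 10, 5]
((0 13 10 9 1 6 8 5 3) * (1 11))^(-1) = ((0 13 10 9 11 1 6 8 5 3))^(-1) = (0 3 5 8 6 1 11 9 10 13)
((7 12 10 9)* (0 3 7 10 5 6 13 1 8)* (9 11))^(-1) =((0 3 7 12 5 6 13 1 8)(9 10 11))^(-1) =(0 8 1 13 6 5 12 7 3)(9 11 10)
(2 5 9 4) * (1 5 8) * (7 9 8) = (1 5 8)(2 7 9 4) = [0, 5, 7, 3, 2, 8, 6, 9, 1, 4]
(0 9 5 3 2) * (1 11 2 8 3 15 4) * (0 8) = (0 9 5 15 4 1 11 2 8 3) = [9, 11, 8, 0, 1, 15, 6, 7, 3, 5, 10, 2, 12, 13, 14, 4]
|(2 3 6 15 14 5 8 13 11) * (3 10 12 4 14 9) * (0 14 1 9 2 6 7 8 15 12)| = |(0 14 5 15 2 10)(1 9 3 7 8 13 11 6 12 4)| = 30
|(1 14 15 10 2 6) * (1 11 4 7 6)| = |(1 14 15 10 2)(4 7 6 11)| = 20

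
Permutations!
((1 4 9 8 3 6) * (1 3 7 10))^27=(1 8)(3 6)(4 7)(9 10)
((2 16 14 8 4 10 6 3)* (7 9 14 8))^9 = (2 8 10 3 16 4 6)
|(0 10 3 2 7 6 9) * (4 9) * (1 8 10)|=10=|(0 1 8 10 3 2 7 6 4 9)|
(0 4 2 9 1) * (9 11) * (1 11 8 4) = [1, 0, 8, 3, 2, 5, 6, 7, 4, 11, 10, 9] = (0 1)(2 8 4)(9 11)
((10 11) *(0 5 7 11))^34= (0 10 11 7 5)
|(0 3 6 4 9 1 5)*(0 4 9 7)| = 8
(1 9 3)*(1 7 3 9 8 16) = [0, 8, 2, 7, 4, 5, 6, 3, 16, 9, 10, 11, 12, 13, 14, 15, 1] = (1 8 16)(3 7)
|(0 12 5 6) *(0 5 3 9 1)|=10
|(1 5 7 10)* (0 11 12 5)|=|(0 11 12 5 7 10 1)|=7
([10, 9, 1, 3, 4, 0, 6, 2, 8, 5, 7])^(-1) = (0 5 9 1 2 7 10)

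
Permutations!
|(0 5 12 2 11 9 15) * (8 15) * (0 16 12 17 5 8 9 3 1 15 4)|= 42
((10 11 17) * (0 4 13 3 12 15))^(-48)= ((0 4 13 3 12 15)(10 11 17))^(-48)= (17)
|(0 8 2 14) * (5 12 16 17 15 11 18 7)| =|(0 8 2 14)(5 12 16 17 15 11 18 7)| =8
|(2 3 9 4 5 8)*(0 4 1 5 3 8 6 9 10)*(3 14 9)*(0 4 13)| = 8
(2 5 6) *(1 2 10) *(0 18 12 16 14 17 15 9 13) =[18, 2, 5, 3, 4, 6, 10, 7, 8, 13, 1, 11, 16, 0, 17, 9, 14, 15, 12] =(0 18 12 16 14 17 15 9 13)(1 2 5 6 10)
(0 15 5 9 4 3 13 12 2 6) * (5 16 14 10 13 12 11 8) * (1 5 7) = (0 15 16 14 10 13 11 8 7 1 5 9 4 3 12 2 6) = [15, 5, 6, 12, 3, 9, 0, 1, 7, 4, 13, 8, 2, 11, 10, 16, 14]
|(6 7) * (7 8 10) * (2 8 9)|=6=|(2 8 10 7 6 9)|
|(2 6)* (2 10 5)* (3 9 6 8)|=|(2 8 3 9 6 10 5)|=7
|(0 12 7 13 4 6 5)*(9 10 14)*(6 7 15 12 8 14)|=42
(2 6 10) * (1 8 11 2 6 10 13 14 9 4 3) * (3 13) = (1 8 11 2 10 6 3)(4 13 14 9) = [0, 8, 10, 1, 13, 5, 3, 7, 11, 4, 6, 2, 12, 14, 9]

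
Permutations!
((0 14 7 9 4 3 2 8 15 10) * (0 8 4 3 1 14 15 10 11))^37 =(0 15 11)(1 7 3 4 14 9 2)(8 10)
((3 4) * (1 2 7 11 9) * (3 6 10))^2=(1 7 9 2 11)(3 6)(4 10)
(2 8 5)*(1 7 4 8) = (1 7 4 8 5 2) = [0, 7, 1, 3, 8, 2, 6, 4, 5]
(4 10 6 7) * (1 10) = (1 10 6 7 4) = [0, 10, 2, 3, 1, 5, 7, 4, 8, 9, 6]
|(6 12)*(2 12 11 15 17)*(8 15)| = |(2 12 6 11 8 15 17)| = 7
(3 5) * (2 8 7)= (2 8 7)(3 5)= [0, 1, 8, 5, 4, 3, 6, 2, 7]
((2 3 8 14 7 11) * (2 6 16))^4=(2 7)(3 11)(6 8)(14 16)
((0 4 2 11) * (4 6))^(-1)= ((0 6 4 2 11))^(-1)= (0 11 2 4 6)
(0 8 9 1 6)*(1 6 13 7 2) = (0 8 9 6)(1 13 7 2) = [8, 13, 1, 3, 4, 5, 0, 2, 9, 6, 10, 11, 12, 7]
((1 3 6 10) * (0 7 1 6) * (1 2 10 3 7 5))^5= ((0 5 1 7 2 10 6 3))^5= (0 10 1 3 2 5 6 7)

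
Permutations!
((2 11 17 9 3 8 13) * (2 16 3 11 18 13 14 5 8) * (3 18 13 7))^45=(2 18)(3 16)(7 13)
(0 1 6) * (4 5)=(0 1 6)(4 5)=[1, 6, 2, 3, 5, 4, 0]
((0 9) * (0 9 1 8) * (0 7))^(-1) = (9)(0 7 8 1)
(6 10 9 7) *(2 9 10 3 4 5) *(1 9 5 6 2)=(10)(1 9 7 2 5)(3 4 6)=[0, 9, 5, 4, 6, 1, 3, 2, 8, 7, 10]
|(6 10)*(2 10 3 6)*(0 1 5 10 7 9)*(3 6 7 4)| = |(0 1 5 10 2 4 3 7 9)| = 9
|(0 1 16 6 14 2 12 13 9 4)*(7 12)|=|(0 1 16 6 14 2 7 12 13 9 4)|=11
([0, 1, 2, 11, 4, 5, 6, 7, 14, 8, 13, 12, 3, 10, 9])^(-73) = (3 12 11)(8 9 14)(10 13)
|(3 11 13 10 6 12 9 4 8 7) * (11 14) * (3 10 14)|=21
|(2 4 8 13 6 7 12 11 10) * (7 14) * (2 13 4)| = |(4 8)(6 14 7 12 11 10 13)| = 14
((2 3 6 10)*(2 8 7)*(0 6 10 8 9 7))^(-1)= ((0 6 8)(2 3 10 9 7))^(-1)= (0 8 6)(2 7 9 10 3)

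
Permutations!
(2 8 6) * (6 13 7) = (2 8 13 7 6) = [0, 1, 8, 3, 4, 5, 2, 6, 13, 9, 10, 11, 12, 7]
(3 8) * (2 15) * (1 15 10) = (1 15 2 10)(3 8) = [0, 15, 10, 8, 4, 5, 6, 7, 3, 9, 1, 11, 12, 13, 14, 2]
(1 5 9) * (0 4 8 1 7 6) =(0 4 8 1 5 9 7 6) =[4, 5, 2, 3, 8, 9, 0, 6, 1, 7]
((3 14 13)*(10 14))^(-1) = ((3 10 14 13))^(-1) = (3 13 14 10)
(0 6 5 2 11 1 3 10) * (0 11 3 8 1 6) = (1 8)(2 3 10 11 6 5) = [0, 8, 3, 10, 4, 2, 5, 7, 1, 9, 11, 6]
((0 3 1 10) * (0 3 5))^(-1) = (0 5)(1 3 10) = ((0 5)(1 10 3))^(-1)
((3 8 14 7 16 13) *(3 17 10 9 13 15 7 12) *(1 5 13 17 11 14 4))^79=(1 8 12 11 5 4 3 14 13)(7 16 15)(9 17 10)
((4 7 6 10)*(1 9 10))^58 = ((1 9 10 4 7 6))^58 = (1 7 10)(4 9 6)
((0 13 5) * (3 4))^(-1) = (0 5 13)(3 4)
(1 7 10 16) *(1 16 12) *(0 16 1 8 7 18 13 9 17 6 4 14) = [16, 18, 2, 3, 14, 5, 4, 10, 7, 17, 12, 11, 8, 9, 0, 15, 1, 6, 13] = (0 16 1 18 13 9 17 6 4 14)(7 10 12 8)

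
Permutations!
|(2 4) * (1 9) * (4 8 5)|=4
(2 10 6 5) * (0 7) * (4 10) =(0 7)(2 4 10 6 5) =[7, 1, 4, 3, 10, 2, 5, 0, 8, 9, 6]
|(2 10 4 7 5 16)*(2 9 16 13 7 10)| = |(4 10)(5 13 7)(9 16)| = 6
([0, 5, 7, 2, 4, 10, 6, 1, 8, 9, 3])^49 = (1 5 10 3 2 7)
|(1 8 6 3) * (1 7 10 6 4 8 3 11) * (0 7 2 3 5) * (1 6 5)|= |(0 7 10 5)(2 3)(4 8)(6 11)|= 4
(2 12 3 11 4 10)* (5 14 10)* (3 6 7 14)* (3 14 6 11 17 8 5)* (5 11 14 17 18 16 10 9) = [0, 1, 12, 18, 3, 17, 7, 6, 11, 5, 2, 4, 14, 13, 9, 15, 10, 8, 16] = (2 12 14 9 5 17 8 11 4 3 18 16 10)(6 7)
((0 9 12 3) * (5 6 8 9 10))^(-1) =(0 3 12 9 8 6 5 10)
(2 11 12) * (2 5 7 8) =(2 11 12 5 7 8) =[0, 1, 11, 3, 4, 7, 6, 8, 2, 9, 10, 12, 5]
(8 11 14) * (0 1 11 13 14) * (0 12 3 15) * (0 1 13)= (0 13 14 8)(1 11 12 3 15)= [13, 11, 2, 15, 4, 5, 6, 7, 0, 9, 10, 12, 3, 14, 8, 1]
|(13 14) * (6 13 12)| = |(6 13 14 12)| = 4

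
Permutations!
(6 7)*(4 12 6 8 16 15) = (4 12 6 7 8 16 15) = [0, 1, 2, 3, 12, 5, 7, 8, 16, 9, 10, 11, 6, 13, 14, 4, 15]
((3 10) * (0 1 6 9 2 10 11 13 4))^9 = ((0 1 6 9 2 10 3 11 13 4))^9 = (0 4 13 11 3 10 2 9 6 1)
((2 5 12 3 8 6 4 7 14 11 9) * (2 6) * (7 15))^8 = ((2 5 12 3 8)(4 15 7 14 11 9 6))^8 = (2 3 5 8 12)(4 15 7 14 11 9 6)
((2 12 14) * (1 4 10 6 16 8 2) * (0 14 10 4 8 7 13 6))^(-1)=(0 10 12 2 8 1 14)(6 13 7 16)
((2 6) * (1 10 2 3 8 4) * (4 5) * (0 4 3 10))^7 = (0 4 1)(2 6 10)(3 8 5)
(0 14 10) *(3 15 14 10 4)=(0 10)(3 15 14 4)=[10, 1, 2, 15, 3, 5, 6, 7, 8, 9, 0, 11, 12, 13, 4, 14]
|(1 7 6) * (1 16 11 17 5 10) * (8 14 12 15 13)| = |(1 7 6 16 11 17 5 10)(8 14 12 15 13)| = 40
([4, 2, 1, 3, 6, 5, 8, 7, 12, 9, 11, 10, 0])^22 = [6, 1, 2, 3, 8, 5, 12, 7, 0, 9, 10, 11, 4]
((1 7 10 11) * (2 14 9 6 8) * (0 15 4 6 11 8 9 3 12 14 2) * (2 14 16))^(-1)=((0 15 4 6 9 11 1 7 10 8)(2 14 3 12 16))^(-1)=(0 8 10 7 1 11 9 6 4 15)(2 16 12 3 14)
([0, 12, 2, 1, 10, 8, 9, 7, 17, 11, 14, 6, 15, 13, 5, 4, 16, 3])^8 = (1 17 5 10 15)(3 8 14 4 12)(6 11 9)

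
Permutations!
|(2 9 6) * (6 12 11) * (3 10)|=10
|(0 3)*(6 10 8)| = 6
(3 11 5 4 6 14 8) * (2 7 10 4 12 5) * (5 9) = (2 7 10 4 6 14 8 3 11)(5 12 9) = [0, 1, 7, 11, 6, 12, 14, 10, 3, 5, 4, 2, 9, 13, 8]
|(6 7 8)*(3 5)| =6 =|(3 5)(6 7 8)|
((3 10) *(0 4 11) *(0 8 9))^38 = (0 8 4 9 11)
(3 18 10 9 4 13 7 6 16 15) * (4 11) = (3 18 10 9 11 4 13 7 6 16 15) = [0, 1, 2, 18, 13, 5, 16, 6, 8, 11, 9, 4, 12, 7, 14, 3, 15, 17, 10]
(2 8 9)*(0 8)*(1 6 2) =(0 8 9 1 6 2) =[8, 6, 0, 3, 4, 5, 2, 7, 9, 1]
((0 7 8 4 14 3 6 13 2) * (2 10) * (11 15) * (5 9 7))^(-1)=((0 5 9 7 8 4 14 3 6 13 10 2)(11 15))^(-1)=(0 2 10 13 6 3 14 4 8 7 9 5)(11 15)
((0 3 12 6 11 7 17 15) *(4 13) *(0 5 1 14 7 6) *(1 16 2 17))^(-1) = (0 12 3)(1 7 14)(2 16 5 15 17)(4 13)(6 11)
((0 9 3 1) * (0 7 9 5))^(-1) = (0 5)(1 3 9 7)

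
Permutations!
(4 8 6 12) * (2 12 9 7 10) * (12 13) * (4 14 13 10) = [0, 1, 10, 3, 8, 5, 9, 4, 6, 7, 2, 11, 14, 12, 13] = (2 10)(4 8 6 9 7)(12 14 13)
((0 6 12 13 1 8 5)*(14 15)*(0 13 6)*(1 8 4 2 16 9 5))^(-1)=(1 8 13 5 9 16 2 4)(6 12)(14 15)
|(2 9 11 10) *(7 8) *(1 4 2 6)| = |(1 4 2 9 11 10 6)(7 8)| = 14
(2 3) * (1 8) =(1 8)(2 3) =[0, 8, 3, 2, 4, 5, 6, 7, 1]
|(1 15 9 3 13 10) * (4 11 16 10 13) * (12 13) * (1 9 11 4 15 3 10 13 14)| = |(1 3 15 11 16 13 12 14)(9 10)| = 8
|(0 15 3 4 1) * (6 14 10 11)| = 20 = |(0 15 3 4 1)(6 14 10 11)|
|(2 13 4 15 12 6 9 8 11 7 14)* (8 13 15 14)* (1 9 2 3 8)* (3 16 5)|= |(1 9 13 4 14 16 5 3 8 11 7)(2 15 12 6)|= 44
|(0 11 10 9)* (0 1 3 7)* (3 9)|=10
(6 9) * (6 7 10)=(6 9 7 10)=[0, 1, 2, 3, 4, 5, 9, 10, 8, 7, 6]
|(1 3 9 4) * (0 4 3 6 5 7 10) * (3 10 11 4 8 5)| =11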